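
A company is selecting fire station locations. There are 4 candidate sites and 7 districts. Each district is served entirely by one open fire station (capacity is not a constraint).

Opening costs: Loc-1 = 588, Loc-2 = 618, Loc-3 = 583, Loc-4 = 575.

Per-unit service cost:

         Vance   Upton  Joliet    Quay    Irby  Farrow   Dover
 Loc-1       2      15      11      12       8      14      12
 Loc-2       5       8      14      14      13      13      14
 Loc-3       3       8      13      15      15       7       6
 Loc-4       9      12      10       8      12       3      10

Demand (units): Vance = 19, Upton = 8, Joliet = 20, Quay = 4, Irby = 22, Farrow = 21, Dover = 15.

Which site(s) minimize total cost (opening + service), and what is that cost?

Open Loc-4 only; minimum total cost 1551.

For any fixed open set, each district goes to its cheapest open site; total = fixed + service.
{Loc-4}: Vance→Loc-4 9·19=171, Upton→Loc-4 12·8=96, Joliet→Loc-4 10·20=200, Quay→Loc-4 8·4=32, Irby→Loc-4 12·22=264, Farrow→Loc-4 3·21=63, Dover→Loc-4 10·15=150. Service 976; fixed 575; total 1551.
{Loc-3}: service 1008 + fixed 583 = 1591
{Loc-1}: service 1076 + fixed 588 = 1664
{Loc-1, Loc-2, Loc-3, Loc-4}: service 663 + fixed 2364 = 3027
No other subset beats 1551.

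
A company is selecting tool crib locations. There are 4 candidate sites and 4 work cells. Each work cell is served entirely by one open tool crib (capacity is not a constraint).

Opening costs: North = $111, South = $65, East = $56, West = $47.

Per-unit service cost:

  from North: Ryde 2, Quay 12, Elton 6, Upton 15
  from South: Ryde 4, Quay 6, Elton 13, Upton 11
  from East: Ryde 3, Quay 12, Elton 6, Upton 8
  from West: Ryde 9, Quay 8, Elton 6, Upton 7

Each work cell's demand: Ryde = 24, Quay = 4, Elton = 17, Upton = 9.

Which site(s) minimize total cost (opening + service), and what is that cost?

Open East only; minimum total cost 350.

For any fixed open set, each work cell goes to its cheapest open site; total = fixed + service.
{East}: Ryde→East 3·24=72, Quay→East 12·4=48, Elton→East 6·17=102, Upton→East 8·9=72. Service 294; fixed 56; total 350.
{East, West}: Ryde→East 3·24=72, Quay→West 8·4=32, Elton→East 6·17=102, Upton→West 7·9=63. Service 269; fixed 103; total 372.
{South, East}: Ryde→East 3·24=72, Quay→South 6·4=24, Elton→East 6·17=102, Upton→East 8·9=72. Service 270; fixed 121; total 391.
{North, South, East, West}: Ryde→North 2·24=48, Quay→South 6·4=24, Elton→North 6·17=102, Upton→West 7·9=63. Service 237; fixed 279; total 516.
No other subset beats 350.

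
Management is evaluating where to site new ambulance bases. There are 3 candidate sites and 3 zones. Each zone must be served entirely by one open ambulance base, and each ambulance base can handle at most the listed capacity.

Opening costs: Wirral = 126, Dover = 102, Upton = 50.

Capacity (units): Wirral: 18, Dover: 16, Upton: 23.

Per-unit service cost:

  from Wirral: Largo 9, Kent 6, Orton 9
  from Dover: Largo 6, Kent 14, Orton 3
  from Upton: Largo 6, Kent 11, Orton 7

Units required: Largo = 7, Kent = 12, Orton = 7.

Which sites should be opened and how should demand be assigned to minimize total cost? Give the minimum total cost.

Open {Wirral, Upton}: Largo→Upton 6·7=42, Kent→Wirral 6·12=72, Orton→Upton 7·7=49.
Loads: Wirral carries 12/18, Upton carries 14/23. Service 163; fixed 176; total 339.
Next best feasible plan costs 347.

Minimum total cost: 339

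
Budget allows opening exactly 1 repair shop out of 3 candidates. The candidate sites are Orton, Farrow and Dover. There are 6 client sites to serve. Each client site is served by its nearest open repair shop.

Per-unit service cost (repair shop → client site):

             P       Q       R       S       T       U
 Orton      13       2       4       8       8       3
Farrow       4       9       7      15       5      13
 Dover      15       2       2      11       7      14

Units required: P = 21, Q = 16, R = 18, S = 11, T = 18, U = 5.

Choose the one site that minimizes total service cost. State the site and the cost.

Choose Orton only; total service cost 624.

With exactly 1 open, each client site uses its cheapest among the chosen.
{Orton}: P→Orton 13·21=273, Q→Orton 2·16=32, R→Orton 4·18=72, S→Orton 8·11=88, T→Orton 8·18=144, U→Orton 3·5=15. Service cost 624.
{Farrow}: service cost 674
{Dover}: service cost 700
Among all 3 size-1 choices, {Orton} is lowest.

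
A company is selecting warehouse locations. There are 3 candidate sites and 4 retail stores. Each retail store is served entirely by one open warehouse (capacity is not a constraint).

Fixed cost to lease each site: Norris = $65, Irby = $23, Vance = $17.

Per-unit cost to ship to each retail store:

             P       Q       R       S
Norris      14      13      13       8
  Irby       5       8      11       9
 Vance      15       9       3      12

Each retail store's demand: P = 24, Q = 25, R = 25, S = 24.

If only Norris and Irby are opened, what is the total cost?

Total cost: 875

Each retail store is assigned to its cheapest site among the open ones.
{Norris, Irby}: P→Irby 5·24=120, Q→Irby 8·25=200, R→Irby 11·25=275, S→Norris 8·24=192. Service 787; fixed 88; total 875.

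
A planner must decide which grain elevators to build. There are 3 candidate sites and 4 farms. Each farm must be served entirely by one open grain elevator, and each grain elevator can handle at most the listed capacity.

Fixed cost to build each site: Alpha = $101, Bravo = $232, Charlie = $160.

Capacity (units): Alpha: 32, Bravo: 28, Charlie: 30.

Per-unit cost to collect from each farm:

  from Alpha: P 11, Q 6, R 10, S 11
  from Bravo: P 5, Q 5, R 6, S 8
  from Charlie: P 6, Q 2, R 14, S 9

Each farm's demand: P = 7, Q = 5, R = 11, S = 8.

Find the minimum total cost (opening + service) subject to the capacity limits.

Minimum total cost: 406

Open {Alpha}: P→Alpha 11·7=77, Q→Alpha 6·5=30, R→Alpha 10·11=110, S→Alpha 11·8=88.
Loads: Alpha carries 31/32. Service 305; fixed 101; total 406.
Next best feasible plan costs 495.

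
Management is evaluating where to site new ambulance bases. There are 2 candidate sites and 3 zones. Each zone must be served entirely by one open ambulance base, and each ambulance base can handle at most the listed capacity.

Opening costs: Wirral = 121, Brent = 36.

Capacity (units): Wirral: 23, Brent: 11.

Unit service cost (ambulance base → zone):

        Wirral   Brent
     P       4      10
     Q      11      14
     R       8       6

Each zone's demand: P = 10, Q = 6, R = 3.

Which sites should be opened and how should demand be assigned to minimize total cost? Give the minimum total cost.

Open {Wirral}: P→Wirral 4·10=40, Q→Wirral 11·6=66, R→Wirral 8·3=24.
Loads: Wirral carries 19/23. Service 130; fixed 121; total 251.
Next best feasible plan costs 281.

Minimum total cost: 251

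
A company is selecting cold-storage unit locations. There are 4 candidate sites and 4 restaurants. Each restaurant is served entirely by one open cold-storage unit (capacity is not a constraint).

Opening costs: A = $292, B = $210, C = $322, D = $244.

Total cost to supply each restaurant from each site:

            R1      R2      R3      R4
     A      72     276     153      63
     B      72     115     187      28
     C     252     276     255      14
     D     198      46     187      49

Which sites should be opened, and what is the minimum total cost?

Open B only; minimum total cost 612.

For any fixed open set, each restaurant goes to its cheapest open site; total = fixed + service.
{B}: R1→B 72, R2→B 115, R3→B 187, R4→B 28. Service 402; fixed 210; total 612.
{D}: R1→D 198, R2→D 46, R3→D 187, R4→D 49. Service 480; fixed 244; total 724.
{B, D}: R1→B 72, R2→D 46, R3→B 187, R4→B 28. Service 333; fixed 454; total 787.
{A, B, C, D}: service 285 + fixed 1068 = 1353
(All 15 nonempty subsets were checked; B only is lowest.)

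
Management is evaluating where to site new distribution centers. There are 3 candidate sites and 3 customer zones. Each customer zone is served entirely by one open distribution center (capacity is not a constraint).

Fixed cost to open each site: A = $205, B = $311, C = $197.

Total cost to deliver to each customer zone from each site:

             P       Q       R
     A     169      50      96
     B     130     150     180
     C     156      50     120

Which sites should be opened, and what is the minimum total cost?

For any fixed open set, each customer zone goes to its cheapest open site; total = fixed + service.
{A}: P→A 169, Q→A 50, R→A 96. Service 315; fixed 205; total 520.
{C}: service 326 + fixed 197 = 523
{A, C}: service 302 + fixed 402 = 704
{A, B, C}: P→B 130, Q→A 50, R→A 96. Service 276; fixed 713; total 989.
No other subset beats 520.

Open A only; minimum total cost 520.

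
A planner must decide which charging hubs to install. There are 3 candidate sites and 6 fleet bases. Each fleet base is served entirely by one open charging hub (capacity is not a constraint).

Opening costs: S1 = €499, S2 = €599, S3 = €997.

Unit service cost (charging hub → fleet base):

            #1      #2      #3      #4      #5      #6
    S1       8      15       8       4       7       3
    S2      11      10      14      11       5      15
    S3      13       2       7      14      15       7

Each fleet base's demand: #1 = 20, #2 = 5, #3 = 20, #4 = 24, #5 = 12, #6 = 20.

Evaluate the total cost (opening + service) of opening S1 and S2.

Total cost: 1684

Each fleet base is assigned to its cheapest site among the open ones.
{S1, S2}: #1→S1 8·20=160, #2→S2 10·5=50, #3→S1 8·20=160, #4→S1 4·24=96, #5→S2 5·12=60, #6→S1 3·20=60. Service 586; fixed 1098; total 1684.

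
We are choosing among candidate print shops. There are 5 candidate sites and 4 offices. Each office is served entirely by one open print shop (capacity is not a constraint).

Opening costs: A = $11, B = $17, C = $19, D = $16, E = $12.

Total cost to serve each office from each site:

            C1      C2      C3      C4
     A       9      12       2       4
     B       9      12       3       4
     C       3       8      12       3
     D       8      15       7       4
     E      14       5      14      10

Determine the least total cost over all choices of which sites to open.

For any fixed open set, each office goes to its cheapest open site; total = fixed + service.
{A}: C1→A 9, C2→A 12, C3→A 2, C4→A 4. Service 27; fixed 11; total 38.
{A, E}: service 20 + fixed 23 = 43
{B}: C1→B 9, C2→B 12, C3→B 3, C4→B 4. Service 28; fixed 17; total 45.
{A, B, C, D, E}: service 13 + fixed 75 = 88
No other subset beats 38.

Minimum total cost: 38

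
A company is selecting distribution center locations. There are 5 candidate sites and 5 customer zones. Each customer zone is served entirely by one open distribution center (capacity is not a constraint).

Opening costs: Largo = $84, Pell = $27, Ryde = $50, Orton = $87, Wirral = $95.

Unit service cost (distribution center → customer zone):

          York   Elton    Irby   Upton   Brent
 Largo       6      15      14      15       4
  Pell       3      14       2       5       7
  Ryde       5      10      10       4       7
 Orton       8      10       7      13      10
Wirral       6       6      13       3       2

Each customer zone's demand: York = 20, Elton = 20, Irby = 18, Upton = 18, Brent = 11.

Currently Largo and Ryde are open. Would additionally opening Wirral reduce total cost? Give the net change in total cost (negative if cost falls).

Current service cost with {Largo, Ryde}: 596.
Adding Wirral: each customer zone re-picks its cheapest; new service cost 476, saving 120.
Extra fixed cost: 95. Net change = 95 − 120 = -25.
(Totals: 730 → 705.)

Yes — net change −25 (cost falls by 25).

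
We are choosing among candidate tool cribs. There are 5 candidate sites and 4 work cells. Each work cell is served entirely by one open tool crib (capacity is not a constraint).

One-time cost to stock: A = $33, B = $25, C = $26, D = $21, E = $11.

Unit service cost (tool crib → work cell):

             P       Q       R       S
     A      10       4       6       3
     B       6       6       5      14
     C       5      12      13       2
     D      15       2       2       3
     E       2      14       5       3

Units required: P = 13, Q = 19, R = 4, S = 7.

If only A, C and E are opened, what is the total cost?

Total cost: 206

Each work cell is assigned to its cheapest site among the open ones.
{A, C, E}: P→E 2·13=26, Q→A 4·19=76, R→E 5·4=20, S→C 2·7=14. Service 136; fixed 70; total 206.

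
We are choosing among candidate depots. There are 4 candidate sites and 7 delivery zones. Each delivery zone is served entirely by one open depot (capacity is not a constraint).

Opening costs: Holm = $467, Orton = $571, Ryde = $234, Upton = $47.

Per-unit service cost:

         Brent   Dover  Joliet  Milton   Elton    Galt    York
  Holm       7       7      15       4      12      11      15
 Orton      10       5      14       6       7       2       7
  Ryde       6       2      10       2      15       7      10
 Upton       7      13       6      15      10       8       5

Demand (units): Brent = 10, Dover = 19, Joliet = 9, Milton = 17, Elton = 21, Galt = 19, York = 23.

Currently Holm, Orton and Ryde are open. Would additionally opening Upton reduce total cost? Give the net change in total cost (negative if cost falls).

Current service cost with {Holm, Orton, Ryde}: 568.
Adding Upton: each delivery zone re-picks its cheapest; new service cost 486, saving 82.
Extra fixed cost: 47. Net change = 47 − 82 = -35.
(Totals: 1840 → 1805.)

Yes — net change −35 (cost falls by 35).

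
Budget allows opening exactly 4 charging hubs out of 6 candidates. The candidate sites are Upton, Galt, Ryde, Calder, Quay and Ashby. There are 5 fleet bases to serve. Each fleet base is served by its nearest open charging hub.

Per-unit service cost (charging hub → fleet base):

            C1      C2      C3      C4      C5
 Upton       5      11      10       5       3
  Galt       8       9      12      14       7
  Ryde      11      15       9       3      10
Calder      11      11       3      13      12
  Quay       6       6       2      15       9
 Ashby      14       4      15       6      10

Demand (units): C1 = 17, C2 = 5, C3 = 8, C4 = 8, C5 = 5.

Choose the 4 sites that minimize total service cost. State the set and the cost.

With exactly 4 open, each fleet base uses its cheapest among the chosen.
{Upton, Ryde, Quay, Ashby}: C1→Upton 5·17=85, C2→Ashby 4·5=20, C3→Quay 2·8=16, C4→Ryde 3·8=24, C5→Upton 3·5=15. Service cost 160.
{Upton, Ryde, Calder, Ashby}: service cost 168
{Upton, Galt, Ryde, Quay}: service cost 170
Among all 15 size-4 choices, {Upton, Ryde, Quay, Ashby} is lowest.

Choose Upton, Ryde, Quay and Ashby; total service cost 160.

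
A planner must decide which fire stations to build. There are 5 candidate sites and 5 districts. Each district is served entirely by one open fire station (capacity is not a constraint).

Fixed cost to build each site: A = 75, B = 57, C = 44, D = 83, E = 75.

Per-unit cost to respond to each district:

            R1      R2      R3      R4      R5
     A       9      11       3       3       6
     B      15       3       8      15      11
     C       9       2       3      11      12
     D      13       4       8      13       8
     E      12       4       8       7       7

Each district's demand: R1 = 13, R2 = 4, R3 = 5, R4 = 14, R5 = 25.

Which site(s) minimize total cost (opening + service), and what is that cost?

For any fixed open set, each district goes to its cheapest open site; total = fixed + service.
{A}: R1→A 9·13=117, R2→A 11·4=44, R3→A 3·5=15, R4→A 3·14=42, R5→A 6·25=150. Service 368; fixed 75; total 443.
{A, C}: R1→A 9·13=117, R2→C 2·4=8, R3→A 3·5=15, R4→A 3·14=42, R5→A 6·25=150. Service 332; fixed 119; total 451.
{A, B}: R1→A 9·13=117, R2→B 3·4=12, R3→A 3·5=15, R4→A 3·14=42, R5→A 6·25=150. Service 336; fixed 132; total 468.
{A, B, C, D, E}: R1→A 9·13=117, R2→C 2·4=8, R3→A 3·5=15, R4→A 3·14=42, R5→A 6·25=150. Service 332; fixed 334; total 666.
No other subset beats 443.

Open A only; minimum total cost 443.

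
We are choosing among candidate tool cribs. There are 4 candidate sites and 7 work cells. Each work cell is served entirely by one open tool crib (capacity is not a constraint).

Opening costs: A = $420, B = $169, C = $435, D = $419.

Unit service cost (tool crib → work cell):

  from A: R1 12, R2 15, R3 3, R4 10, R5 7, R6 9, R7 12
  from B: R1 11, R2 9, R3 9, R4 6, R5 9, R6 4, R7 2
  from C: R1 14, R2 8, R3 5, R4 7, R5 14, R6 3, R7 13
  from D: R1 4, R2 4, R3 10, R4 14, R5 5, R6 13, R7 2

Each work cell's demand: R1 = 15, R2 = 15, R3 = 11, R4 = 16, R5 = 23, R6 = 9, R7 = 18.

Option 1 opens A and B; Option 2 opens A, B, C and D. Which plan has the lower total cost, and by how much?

Option 1 is cheaper by 619.

Option 1: {A, B}: R1→B 11·15=165, R2→B 9·15=135, R3→A 3·11=33, R4→B 6·16=96, R5→A 7·23=161, R6→B 4·9=36, R7→B 2·18=36. Service 662; fixed 589; total 1251.
Option 2: {A, B, C, D}: R1→D 4·15=60, R2→D 4·15=60, R3→A 3·11=33, R4→B 6·16=96, R5→D 5·23=115, R6→C 3·9=27, R7→B 2·18=36. Service 427; fixed 1443; total 1870.
Difference: |1251 − 1870| = 619.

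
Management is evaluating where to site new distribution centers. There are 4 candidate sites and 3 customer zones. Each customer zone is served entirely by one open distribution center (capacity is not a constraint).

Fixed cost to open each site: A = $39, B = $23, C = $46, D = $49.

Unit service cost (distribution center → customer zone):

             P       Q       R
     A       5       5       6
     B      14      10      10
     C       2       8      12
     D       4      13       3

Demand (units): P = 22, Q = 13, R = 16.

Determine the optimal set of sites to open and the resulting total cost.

For any fixed open set, each customer zone goes to its cheapest open site; total = fixed + service.
{A, D}: P→D 4·22=88, Q→A 5·13=65, R→D 3·16=48. Service 201; fixed 88; total 289.
{A, C}: service 205 + fixed 85 = 290
{A, C, D}: P→C 2·22=44, Q→A 5·13=65, R→D 3·16=48. Service 157; fixed 134; total 291.
{A, B, C, D}: P→C 2·22=44, Q→A 5·13=65, R→D 3·16=48. Service 157; fixed 157; total 314.
(All 15 nonempty subsets were checked; A and D is lowest.)

Open A and D; minimum total cost 289.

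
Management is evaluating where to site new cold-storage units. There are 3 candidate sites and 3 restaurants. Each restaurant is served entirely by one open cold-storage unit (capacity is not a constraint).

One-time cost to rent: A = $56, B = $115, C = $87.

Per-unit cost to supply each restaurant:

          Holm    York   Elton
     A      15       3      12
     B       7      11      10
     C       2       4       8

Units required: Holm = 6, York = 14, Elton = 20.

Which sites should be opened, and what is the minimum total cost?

Open C only; minimum total cost 315.

For any fixed open set, each restaurant goes to its cheapest open site; total = fixed + service.
{C}: Holm→C 2·6=12, York→C 4·14=56, Elton→C 8·20=160. Service 228; fixed 87; total 315.
{A, C}: Holm→C 2·6=12, York→A 3·14=42, Elton→C 8·20=160. Service 214; fixed 143; total 357.
{A}: service 372 + fixed 56 = 428
{A, B, C}: service 214 + fixed 258 = 472
No other subset beats 315.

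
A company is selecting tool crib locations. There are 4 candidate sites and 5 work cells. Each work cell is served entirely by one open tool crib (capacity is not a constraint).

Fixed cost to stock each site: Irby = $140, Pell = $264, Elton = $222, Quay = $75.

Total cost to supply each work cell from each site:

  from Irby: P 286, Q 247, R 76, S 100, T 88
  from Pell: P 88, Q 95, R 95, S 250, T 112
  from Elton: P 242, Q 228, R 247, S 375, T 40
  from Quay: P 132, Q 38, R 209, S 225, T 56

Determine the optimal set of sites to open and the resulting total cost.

Open Irby and Quay; minimum total cost 617.

For any fixed open set, each work cell goes to its cheapest open site; total = fixed + service.
{Irby, Quay}: P→Quay 132, Q→Quay 38, R→Irby 76, S→Irby 100, T→Quay 56. Service 402; fixed 215; total 617.
{Quay}: service 660 + fixed 75 = 735
{Irby, Elton, Quay}: P→Quay 132, Q→Quay 38, R→Irby 76, S→Irby 100, T→Elton 40. Service 386; fixed 437; total 823.
{Irby, Pell, Elton, Quay}: P→Pell 88, Q→Quay 38, R→Irby 76, S→Irby 100, T→Elton 40. Service 342; fixed 701; total 1043.
No other subset beats 617.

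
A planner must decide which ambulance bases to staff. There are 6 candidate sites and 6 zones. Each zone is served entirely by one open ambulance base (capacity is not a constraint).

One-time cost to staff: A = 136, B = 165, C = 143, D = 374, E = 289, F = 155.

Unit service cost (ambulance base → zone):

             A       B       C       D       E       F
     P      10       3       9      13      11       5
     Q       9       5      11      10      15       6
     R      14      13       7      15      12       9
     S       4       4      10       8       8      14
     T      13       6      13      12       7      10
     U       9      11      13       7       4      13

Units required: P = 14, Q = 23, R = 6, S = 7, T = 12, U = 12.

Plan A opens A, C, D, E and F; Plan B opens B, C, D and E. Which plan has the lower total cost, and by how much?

Plan A: {A, C, D, E, F}: P→F 5·14=70, Q→F 6·23=138, R→C 7·6=42, S→A 4·7=28, T→E 7·12=84, U→E 4·12=48. Service 410; fixed 1097; total 1507.
Plan B: {B, C, D, E}: P→B 3·14=42, Q→B 5·23=115, R→C 7·6=42, S→B 4·7=28, T→B 6·12=72, U→E 4·12=48. Service 347; fixed 971; total 1318.
Difference: |1507 − 1318| = 189.

Plan B is cheaper by 189.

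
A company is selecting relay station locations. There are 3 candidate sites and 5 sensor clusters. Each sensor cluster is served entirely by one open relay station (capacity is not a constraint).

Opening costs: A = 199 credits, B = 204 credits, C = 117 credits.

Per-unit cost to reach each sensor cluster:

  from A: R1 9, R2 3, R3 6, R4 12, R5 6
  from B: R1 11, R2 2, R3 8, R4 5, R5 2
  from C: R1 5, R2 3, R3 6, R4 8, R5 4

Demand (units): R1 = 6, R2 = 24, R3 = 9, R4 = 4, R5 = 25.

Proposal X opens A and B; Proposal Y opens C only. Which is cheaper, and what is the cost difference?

Proposal Y is cheaper by 224.

Proposal X: {A, B}: R1→A 9·6=54, R2→B 2·24=48, R3→A 6·9=54, R4→B 5·4=20, R5→B 2·25=50. Service 226; fixed 403; total 629.
Proposal Y: {C}: R1→C 5·6=30, R2→C 3·24=72, R3→C 6·9=54, R4→C 8·4=32, R5→C 4·25=100. Service 288; fixed 117; total 405.
Difference: |629 − 405| = 224.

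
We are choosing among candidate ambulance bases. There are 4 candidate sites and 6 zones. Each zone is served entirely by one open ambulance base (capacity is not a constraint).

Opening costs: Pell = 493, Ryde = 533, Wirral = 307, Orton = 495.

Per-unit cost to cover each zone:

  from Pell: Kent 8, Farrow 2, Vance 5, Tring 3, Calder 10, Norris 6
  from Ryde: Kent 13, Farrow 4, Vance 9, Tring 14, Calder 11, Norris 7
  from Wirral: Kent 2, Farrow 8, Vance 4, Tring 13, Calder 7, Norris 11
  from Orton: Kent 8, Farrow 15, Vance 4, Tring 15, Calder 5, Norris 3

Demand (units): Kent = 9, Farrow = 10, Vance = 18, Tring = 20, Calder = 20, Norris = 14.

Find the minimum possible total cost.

For any fixed open set, each zone goes to its cheapest open site; total = fixed + service.
{Pell}: Kent→Pell 8·9=72, Farrow→Pell 2·10=20, Vance→Pell 5·18=90, Tring→Pell 3·20=60, Calder→Pell 10·20=200, Norris→Pell 6·14=84. Service 526; fixed 493; total 1019.
{Wirral}: Kent→Wirral 2·9=18, Farrow→Wirral 8·10=80, Vance→Wirral 4·18=72, Tring→Wirral 13·20=260, Calder→Wirral 7·20=140, Norris→Wirral 11·14=154. Service 724; fixed 307; total 1031.
{Pell, Wirral}: Kent→Wirral 2·9=18, Farrow→Pell 2·10=20, Vance→Wirral 4·18=72, Tring→Pell 3·20=60, Calder→Wirral 7·20=140, Norris→Pell 6·14=84. Service 394; fixed 800; total 1194.
{Pell, Ryde, Wirral, Orton}: service 312 + fixed 1828 = 2140
No other subset beats 1019.

Minimum total cost: 1019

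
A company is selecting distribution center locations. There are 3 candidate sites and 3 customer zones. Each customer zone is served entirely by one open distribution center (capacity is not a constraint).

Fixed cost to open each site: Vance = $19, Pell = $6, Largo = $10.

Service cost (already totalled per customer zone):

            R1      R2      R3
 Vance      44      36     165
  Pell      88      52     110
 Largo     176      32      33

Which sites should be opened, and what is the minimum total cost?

For any fixed open set, each customer zone goes to its cheapest open site; total = fixed + service.
{Vance, Largo}: R1→Vance 44, R2→Largo 32, R3→Largo 33. Service 109; fixed 29; total 138.
{Vance, Pell, Largo}: service 109 + fixed 35 = 144
{Pell, Largo}: R1→Pell 88, R2→Largo 32, R3→Largo 33. Service 153; fixed 16; total 169.
{Pell}: service 250 + fixed 6 = 256
(All 7 nonempty subsets were checked; Vance and Largo is lowest.)

Open Vance and Largo; minimum total cost 138.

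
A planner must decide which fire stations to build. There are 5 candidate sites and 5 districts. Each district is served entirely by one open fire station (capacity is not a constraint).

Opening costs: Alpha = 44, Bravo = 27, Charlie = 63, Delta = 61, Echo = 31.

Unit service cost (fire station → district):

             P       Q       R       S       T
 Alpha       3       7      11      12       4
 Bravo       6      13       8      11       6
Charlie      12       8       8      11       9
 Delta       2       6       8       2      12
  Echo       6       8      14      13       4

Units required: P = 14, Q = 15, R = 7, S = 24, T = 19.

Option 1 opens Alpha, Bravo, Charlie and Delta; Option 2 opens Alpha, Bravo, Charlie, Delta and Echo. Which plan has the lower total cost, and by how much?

Option 1: {Alpha, Bravo, Charlie, Delta}: P→Delta 2·14=28, Q→Delta 6·15=90, R→Bravo 8·7=56, S→Delta 2·24=48, T→Alpha 4·19=76. Service 298; fixed 195; total 493.
Option 2: {Alpha, Bravo, Charlie, Delta, Echo}: P→Delta 2·14=28, Q→Delta 6·15=90, R→Bravo 8·7=56, S→Delta 2·24=48, T→Alpha 4·19=76. Service 298; fixed 226; total 524.
Difference: |493 − 524| = 31.

Option 1 is cheaper by 31.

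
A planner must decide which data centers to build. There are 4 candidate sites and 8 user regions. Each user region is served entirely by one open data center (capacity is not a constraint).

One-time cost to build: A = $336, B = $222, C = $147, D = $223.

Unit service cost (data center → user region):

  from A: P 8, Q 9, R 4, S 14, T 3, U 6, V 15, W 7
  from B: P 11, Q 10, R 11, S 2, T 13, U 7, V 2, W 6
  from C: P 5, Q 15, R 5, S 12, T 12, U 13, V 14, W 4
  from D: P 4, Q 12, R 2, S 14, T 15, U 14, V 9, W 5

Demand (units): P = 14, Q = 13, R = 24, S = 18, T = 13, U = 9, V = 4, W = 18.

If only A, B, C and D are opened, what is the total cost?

Each user region is assigned to its cheapest site among the open ones.
{A, B, C, D}: P→D 4·14=56, Q→A 9·13=117, R→D 2·24=48, S→B 2·18=36, T→A 3·13=39, U→A 6·9=54, V→B 2·4=8, W→C 4·18=72. Service 430; fixed 928; total 1358.

Total cost: 1358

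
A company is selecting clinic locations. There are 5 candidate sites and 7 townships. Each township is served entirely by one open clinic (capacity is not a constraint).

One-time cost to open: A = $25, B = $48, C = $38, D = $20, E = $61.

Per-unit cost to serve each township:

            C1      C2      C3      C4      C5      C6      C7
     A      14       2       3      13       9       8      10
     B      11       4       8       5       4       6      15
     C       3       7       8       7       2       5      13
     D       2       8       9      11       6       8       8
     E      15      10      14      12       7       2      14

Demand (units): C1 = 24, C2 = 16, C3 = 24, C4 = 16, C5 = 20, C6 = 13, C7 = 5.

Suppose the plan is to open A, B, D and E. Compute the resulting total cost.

Total cost: 532

Each township is assigned to its cheapest site among the open ones.
{A, B, D, E}: C1→D 2·24=48, C2→A 2·16=32, C3→A 3·24=72, C4→B 5·16=80, C5→B 4·20=80, C6→E 2·13=26, C7→D 8·5=40. Service 378; fixed 154; total 532.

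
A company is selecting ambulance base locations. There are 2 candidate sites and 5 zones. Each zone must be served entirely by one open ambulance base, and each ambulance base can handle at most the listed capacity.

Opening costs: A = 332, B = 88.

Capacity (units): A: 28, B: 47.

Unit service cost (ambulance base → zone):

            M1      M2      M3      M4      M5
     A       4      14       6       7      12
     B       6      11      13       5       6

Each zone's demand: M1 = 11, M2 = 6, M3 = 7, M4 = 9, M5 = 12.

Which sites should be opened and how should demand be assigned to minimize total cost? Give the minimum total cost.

Minimum total cost: 428

Open {B}: M1→B 6·11=66, M2→B 11·6=66, M3→B 13·7=91, M4→B 5·9=45, M5→B 6·12=72.
Loads: B carries 45/47. Service 340; fixed 88; total 428.
Next best feasible plan costs 689.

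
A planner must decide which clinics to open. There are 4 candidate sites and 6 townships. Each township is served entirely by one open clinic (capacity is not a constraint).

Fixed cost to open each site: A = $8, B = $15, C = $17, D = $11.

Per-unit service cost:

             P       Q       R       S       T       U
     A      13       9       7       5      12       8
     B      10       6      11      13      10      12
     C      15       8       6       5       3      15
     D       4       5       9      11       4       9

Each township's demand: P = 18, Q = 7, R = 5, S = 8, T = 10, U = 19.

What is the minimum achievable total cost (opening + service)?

Minimum total cost: 393

For any fixed open set, each township goes to its cheapest open site; total = fixed + service.
{A, D}: P→D 4·18=72, Q→D 5·7=35, R→A 7·5=35, S→A 5·8=40, T→D 4·10=40, U→A 8·19=152. Service 374; fixed 19; total 393.
{A, C, D}: service 359 + fixed 36 = 395
{C, D}: service 378 + fixed 28 = 406
{A, B, C, D}: service 359 + fixed 51 = 410
No other subset beats 393.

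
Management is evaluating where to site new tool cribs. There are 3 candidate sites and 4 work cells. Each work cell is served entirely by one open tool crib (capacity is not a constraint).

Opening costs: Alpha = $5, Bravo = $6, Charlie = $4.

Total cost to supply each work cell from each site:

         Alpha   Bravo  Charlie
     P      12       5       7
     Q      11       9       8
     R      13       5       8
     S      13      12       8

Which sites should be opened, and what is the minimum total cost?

For any fixed open set, each work cell goes to its cheapest open site; total = fixed + service.
{Charlie}: P→Charlie 7, Q→Charlie 8, R→Charlie 8, S→Charlie 8. Service 31; fixed 4; total 35.
{Bravo, Charlie}: service 26 + fixed 10 = 36
{Bravo}: service 31 + fixed 6 = 37
{Alpha, Bravo, Charlie}: service 26 + fixed 15 = 41
(All 7 nonempty subsets were checked; Charlie only is lowest.)

Open Charlie only; minimum total cost 35.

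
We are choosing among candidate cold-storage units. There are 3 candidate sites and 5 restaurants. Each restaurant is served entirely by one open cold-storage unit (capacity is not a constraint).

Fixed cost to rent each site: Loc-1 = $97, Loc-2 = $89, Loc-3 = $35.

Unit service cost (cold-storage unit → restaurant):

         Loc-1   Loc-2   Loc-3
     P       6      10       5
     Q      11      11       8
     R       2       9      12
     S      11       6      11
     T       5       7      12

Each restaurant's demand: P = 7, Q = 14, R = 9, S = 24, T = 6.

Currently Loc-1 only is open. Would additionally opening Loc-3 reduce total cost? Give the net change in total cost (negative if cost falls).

Current service cost with {Loc-1}: 508.
Adding Loc-3: each restaurant re-picks its cheapest; new service cost 459, saving 49.
Extra fixed cost: 35. Net change = 35 − 49 = -14.
(Totals: 605 → 591.)

Yes — net change −14 (cost falls by 14).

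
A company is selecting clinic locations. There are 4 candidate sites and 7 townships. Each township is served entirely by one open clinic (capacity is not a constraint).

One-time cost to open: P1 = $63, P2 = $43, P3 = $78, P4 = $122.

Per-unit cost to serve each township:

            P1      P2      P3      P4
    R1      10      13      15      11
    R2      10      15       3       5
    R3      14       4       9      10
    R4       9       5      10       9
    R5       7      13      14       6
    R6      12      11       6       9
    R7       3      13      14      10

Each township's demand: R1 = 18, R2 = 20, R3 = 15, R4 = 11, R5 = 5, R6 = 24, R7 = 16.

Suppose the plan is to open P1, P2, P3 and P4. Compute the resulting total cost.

Total cost: 883

Each township is assigned to its cheapest site among the open ones.
{P1, P2, P3, P4}: R1→P1 10·18=180, R2→P3 3·20=60, R3→P2 4·15=60, R4→P2 5·11=55, R5→P4 6·5=30, R6→P3 6·24=144, R7→P1 3·16=48. Service 577; fixed 306; total 883.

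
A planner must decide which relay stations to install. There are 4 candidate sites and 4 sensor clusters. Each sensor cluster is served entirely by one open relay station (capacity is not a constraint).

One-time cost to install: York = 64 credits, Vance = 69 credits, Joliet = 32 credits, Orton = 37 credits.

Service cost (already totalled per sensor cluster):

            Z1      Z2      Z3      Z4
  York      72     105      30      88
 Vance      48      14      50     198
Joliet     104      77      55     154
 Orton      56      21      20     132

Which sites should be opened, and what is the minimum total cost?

For any fixed open set, each sensor cluster goes to its cheapest open site; total = fixed + service.
{Orton}: Z1→Orton 56, Z2→Orton 21, Z3→Orton 20, Z4→Orton 132. Service 229; fixed 37; total 266.
{York, Orton}: service 185 + fixed 101 = 286
{Joliet, Orton}: service 229 + fixed 69 = 298
{York, Vance, Joliet, Orton}: service 170 + fixed 202 = 372
No other subset beats 266.

Open Orton only; minimum total cost 266.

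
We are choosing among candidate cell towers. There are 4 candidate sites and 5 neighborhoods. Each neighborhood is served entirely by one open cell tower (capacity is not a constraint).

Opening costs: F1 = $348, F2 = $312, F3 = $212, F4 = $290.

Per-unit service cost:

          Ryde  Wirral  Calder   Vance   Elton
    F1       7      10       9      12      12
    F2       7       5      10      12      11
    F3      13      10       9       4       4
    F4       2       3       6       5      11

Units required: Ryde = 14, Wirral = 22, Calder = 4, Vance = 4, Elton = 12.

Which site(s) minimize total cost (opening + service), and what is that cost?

Open F4 only; minimum total cost 560.

For any fixed open set, each neighborhood goes to its cheapest open site; total = fixed + service.
{F4}: Ryde→F4 2·14=28, Wirral→F4 3·22=66, Calder→F4 6·4=24, Vance→F4 5·4=20, Elton→F4 11·12=132. Service 270; fixed 290; total 560.
{F3, F4}: Ryde→F4 2·14=28, Wirral→F4 3·22=66, Calder→F4 6·4=24, Vance→F3 4·4=16, Elton→F3 4·12=48. Service 182; fixed 502; total 684.
{F3}: service 502 + fixed 212 = 714
{F1, F2, F3, F4}: Ryde→F4 2·14=28, Wirral→F4 3·22=66, Calder→F4 6·4=24, Vance→F3 4·4=16, Elton→F3 4·12=48. Service 182; fixed 1162; total 1344.
(All 15 nonempty subsets were checked; F4 only is lowest.)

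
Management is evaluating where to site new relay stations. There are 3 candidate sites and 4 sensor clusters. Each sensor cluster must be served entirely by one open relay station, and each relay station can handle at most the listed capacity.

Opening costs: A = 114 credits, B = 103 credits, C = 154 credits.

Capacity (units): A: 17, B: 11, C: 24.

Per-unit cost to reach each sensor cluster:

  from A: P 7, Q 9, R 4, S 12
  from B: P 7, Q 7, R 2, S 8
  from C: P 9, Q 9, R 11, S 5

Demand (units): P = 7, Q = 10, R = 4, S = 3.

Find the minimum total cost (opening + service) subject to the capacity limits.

Open {C}: P→C 9·7=63, Q→C 9·10=90, R→C 11·4=44, S→C 5·3=15.
Loads: C carries 24/24. Service 212; fixed 154; total 366.
Next best feasible plan costs 388.

Minimum total cost: 366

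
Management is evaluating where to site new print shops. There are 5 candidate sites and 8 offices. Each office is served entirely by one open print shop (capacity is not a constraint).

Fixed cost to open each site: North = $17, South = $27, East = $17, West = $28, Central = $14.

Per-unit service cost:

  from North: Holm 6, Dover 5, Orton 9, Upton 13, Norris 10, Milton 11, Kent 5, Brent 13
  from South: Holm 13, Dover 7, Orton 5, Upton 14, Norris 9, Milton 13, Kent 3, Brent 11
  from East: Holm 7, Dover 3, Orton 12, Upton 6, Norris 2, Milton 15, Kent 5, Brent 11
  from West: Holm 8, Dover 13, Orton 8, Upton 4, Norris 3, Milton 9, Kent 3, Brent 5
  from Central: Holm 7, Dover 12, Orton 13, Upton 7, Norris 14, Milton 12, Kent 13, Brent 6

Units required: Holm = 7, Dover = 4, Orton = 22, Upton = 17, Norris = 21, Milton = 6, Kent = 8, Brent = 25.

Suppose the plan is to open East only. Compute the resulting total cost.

Total cost: 891

Each office is assigned to its cheapest site among the open ones.
{East}: Holm→East 7·7=49, Dover→East 3·4=12, Orton→East 12·22=264, Upton→East 6·17=102, Norris→East 2·21=42, Milton→East 15·6=90, Kent→East 5·8=40, Brent→East 11·25=275. Service 874; fixed 17; total 891.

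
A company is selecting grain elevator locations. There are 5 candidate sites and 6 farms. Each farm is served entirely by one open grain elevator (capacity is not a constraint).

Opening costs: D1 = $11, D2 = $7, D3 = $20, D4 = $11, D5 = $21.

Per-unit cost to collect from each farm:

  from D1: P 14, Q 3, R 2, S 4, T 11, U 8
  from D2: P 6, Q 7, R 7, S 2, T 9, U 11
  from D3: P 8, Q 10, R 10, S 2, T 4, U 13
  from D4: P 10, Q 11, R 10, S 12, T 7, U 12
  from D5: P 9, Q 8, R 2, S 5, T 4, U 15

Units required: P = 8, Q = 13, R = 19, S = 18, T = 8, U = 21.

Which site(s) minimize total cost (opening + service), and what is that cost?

Open D1, D2 and D3; minimum total cost 399.

For any fixed open set, each farm goes to its cheapest open site; total = fixed + service.
{D1, D2, D3}: P→D2 6·8=48, Q→D1 3·13=39, R→D1 2·19=38, S→D2 2·18=36, T→D3 4·8=32, U→D1 8·21=168. Service 361; fixed 38; total 399.
{D1, D2, D5}: P→D2 6·8=48, Q→D1 3·13=39, R→D1 2·19=38, S→D2 2·18=36, T→D5 4·8=32, U→D1 8·21=168. Service 361; fixed 39; total 400.
{D1, D3}: service 377 + fixed 31 = 408
{D1, D2, D3, D4, D5}: P→D2 6·8=48, Q→D1 3·13=39, R→D1 2·19=38, S→D2 2·18=36, T→D3 4·8=32, U→D1 8·21=168. Service 361; fixed 70; total 431.
No other subset beats 399.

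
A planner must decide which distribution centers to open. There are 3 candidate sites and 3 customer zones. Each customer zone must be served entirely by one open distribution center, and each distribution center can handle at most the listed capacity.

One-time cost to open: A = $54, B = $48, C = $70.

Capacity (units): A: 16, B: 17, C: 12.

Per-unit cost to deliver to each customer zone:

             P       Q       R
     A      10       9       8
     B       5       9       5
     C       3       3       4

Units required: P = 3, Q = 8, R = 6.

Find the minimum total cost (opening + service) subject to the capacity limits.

Minimum total cost: 165

Open {B}: P→B 5·3=15, Q→B 9·8=72, R→B 5·6=30.
Loads: B carries 17/17. Service 117; fixed 48; total 165.
Next best feasible plan costs 181.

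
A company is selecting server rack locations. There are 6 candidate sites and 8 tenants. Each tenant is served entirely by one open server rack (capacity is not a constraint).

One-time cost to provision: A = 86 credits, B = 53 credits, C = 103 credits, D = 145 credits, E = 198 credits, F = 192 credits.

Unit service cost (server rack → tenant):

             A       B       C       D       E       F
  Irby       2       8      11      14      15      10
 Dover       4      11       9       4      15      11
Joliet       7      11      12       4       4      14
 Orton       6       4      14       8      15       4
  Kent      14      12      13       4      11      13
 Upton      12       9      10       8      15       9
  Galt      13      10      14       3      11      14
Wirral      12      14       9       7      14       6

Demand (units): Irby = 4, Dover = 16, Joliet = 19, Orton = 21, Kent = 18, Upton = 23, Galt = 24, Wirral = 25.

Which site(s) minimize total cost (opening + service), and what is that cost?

Open B and D; minimum total cost 957.

For any fixed open set, each tenant goes to its cheapest open site; total = fixed + service.
{B, D}: Irby→B 8·4=32, Dover→D 4·16=64, Joliet→D 4·19=76, Orton→B 4·21=84, Kent→D 4·18=72, Upton→D 8·23=184, Galt→D 3·24=72, Wirral→D 7·25=175. Service 759; fixed 198; total 957.
{A, D}: service 777 + fixed 231 = 1008
{D}: Irby→D 14·4=56, Dover→D 4·16=64, Joliet→D 4·19=76, Orton→D 8·21=168, Kent→D 4·18=72, Upton→D 8·23=184, Galt→D 3·24=72, Wirral→D 7·25=175. Service 867; fixed 145; total 1012.
{A, B, C, D, E, F}: service 710 + fixed 777 = 1487
No other subset beats 957.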